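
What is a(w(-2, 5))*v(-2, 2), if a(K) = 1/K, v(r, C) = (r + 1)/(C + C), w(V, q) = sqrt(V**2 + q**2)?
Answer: -sqrt(29)/116 ≈ -0.046424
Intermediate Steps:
v(r, C) = (1 + r)/(2*C) (v(r, C) = (1 + r)/((2*C)) = (1 + r)*(1/(2*C)) = (1 + r)/(2*C))
a(w(-2, 5))*v(-2, 2) = ((1/2)*(1 - 2)/2)/(sqrt((-2)**2 + 5**2)) = ((1/2)*(1/2)*(-1))/(sqrt(4 + 25)) = -1/4/sqrt(29) = (sqrt(29)/29)*(-1/4) = -sqrt(29)/116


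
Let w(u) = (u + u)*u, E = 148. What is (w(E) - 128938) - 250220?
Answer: -335350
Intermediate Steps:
w(u) = 2*u**2 (w(u) = (2*u)*u = 2*u**2)
(w(E) - 128938) - 250220 = (2*148**2 - 128938) - 250220 = (2*21904 - 128938) - 250220 = (43808 - 128938) - 250220 = -85130 - 250220 = -335350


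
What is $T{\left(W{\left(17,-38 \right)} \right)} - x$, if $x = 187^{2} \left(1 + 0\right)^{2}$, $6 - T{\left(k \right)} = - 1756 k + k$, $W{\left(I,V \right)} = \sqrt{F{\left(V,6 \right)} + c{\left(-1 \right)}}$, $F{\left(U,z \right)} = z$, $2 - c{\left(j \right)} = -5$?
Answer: $-34963 + 1755 \sqrt{13} \approx -28635.0$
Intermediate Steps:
$c{\left(j \right)} = 7$ ($c{\left(j \right)} = 2 - -5 = 2 + 5 = 7$)
$W{\left(I,V \right)} = \sqrt{13}$ ($W{\left(I,V \right)} = \sqrt{6 + 7} = \sqrt{13}$)
$T{\left(k \right)} = 6 + 1755 k$ ($T{\left(k \right)} = 6 - \left(- 1756 k + k\right) = 6 - - 1755 k = 6 + 1755 k$)
$x = 34969$ ($x = 34969 \cdot 1^{2} = 34969 \cdot 1 = 34969$)
$T{\left(W{\left(17,-38 \right)} \right)} - x = \left(6 + 1755 \sqrt{13}\right) - 34969 = -34963 + 1755 \sqrt{13}$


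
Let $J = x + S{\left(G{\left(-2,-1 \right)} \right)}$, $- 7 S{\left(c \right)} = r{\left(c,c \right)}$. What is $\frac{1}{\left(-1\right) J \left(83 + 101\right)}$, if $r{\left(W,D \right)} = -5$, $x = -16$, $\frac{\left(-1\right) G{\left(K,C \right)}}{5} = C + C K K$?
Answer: $\frac{7}{19688} \approx 0.00035555$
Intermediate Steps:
$G{\left(K,C \right)} = - 5 C - 5 C K^{2}$ ($G{\left(K,C \right)} = - 5 \left(C + C K K\right) = - 5 \left(C + C K^{2}\right) = - 5 C - 5 C K^{2}$)
$S{\left(c \right)} = \frac{5}{7}$ ($S{\left(c \right)} = \left(- \frac{1}{7}\right) \left(-5\right) = \frac{5}{7}$)
$J = - \frac{107}{7}$ ($J = -16 + \frac{5}{7} = - \frac{107}{7} \approx -15.286$)
$\frac{1}{\left(-1\right) J \left(83 + 101\right)} = \frac{1}{\left(-1\right) \left(- \frac{107 \left(83 + 101\right)}{7}\right)} = \frac{1}{\left(-1\right) \left(\left(- \frac{107}{7}\right) 184\right)} = \frac{1}{\left(-1\right) \left(- \frac{19688}{7}\right)} = \frac{1}{\frac{19688}{7}} = \frac{7}{19688}$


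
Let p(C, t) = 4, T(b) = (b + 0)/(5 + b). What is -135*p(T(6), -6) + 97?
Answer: -443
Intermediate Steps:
T(b) = b/(5 + b)
-135*p(T(6), -6) + 97 = -135*4 + 97 = -540 + 97 = -443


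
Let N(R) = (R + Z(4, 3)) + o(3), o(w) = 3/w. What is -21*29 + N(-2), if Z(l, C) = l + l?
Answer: -602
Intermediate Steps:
Z(l, C) = 2*l
N(R) = 9 + R (N(R) = (R + 2*4) + 3/3 = (R + 8) + 3*(⅓) = (8 + R) + 1 = 9 + R)
-21*29 + N(-2) = -21*29 + (9 - 2) = -609 + 7 = -602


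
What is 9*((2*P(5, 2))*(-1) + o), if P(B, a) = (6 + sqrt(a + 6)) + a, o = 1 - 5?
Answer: -180 - 36*sqrt(2) ≈ -230.91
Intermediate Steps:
o = -4
P(B, a) = 6 + a + sqrt(6 + a) (P(B, a) = (6 + sqrt(6 + a)) + a = 6 + a + sqrt(6 + a))
9*((2*P(5, 2))*(-1) + o) = 9*((2*(6 + 2 + sqrt(6 + 2)))*(-1) - 4) = 9*((2*(6 + 2 + sqrt(8)))*(-1) - 4) = 9*((2*(6 + 2 + 2*sqrt(2)))*(-1) - 4) = 9*((2*(8 + 2*sqrt(2)))*(-1) - 4) = 9*((16 + 4*sqrt(2))*(-1) - 4) = 9*((-16 - 4*sqrt(2)) - 4) = 9*(-20 - 4*sqrt(2)) = -180 - 36*sqrt(2)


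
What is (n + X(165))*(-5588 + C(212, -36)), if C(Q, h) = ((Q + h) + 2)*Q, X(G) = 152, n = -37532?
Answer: -1201692240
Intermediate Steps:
C(Q, h) = Q*(2 + Q + h) (C(Q, h) = (2 + Q + h)*Q = Q*(2 + Q + h))
(n + X(165))*(-5588 + C(212, -36)) = (-37532 + 152)*(-5588 + 212*(2 + 212 - 36)) = -37380*(-5588 + 212*178) = -37380*(-5588 + 37736) = -37380*32148 = -1201692240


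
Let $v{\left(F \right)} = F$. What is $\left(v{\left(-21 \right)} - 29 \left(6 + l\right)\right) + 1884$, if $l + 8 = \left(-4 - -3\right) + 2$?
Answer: $1892$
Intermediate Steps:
$l = -7$ ($l = -8 + \left(\left(-4 - -3\right) + 2\right) = -8 + \left(\left(-4 + 3\right) + 2\right) = -8 + \left(-1 + 2\right) = -8 + 1 = -7$)
$\left(v{\left(-21 \right)} - 29 \left(6 + l\right)\right) + 1884 = \left(-21 - 29 \left(6 - 7\right)\right) + 1884 = \left(-21 - -29\right) + 1884 = \left(-21 + 29\right) + 1884 = 8 + 1884 = 1892$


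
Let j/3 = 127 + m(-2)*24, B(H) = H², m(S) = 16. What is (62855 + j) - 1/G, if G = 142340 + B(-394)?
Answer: 19160323487/297576 ≈ 64388.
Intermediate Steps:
j = 1533 (j = 3*(127 + 16*24) = 3*(127 + 384) = 3*511 = 1533)
G = 297576 (G = 142340 + (-394)² = 142340 + 155236 = 297576)
(62855 + j) - 1/G = (62855 + 1533) - 1/297576 = 64388 - 1*1/297576 = 64388 - 1/297576 = 19160323487/297576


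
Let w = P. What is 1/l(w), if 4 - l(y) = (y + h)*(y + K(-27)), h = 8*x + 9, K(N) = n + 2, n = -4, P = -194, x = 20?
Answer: -1/4896 ≈ -0.00020425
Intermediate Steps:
w = -194
K(N) = -2 (K(N) = -4 + 2 = -2)
h = 169 (h = 8*20 + 9 = 160 + 9 = 169)
l(y) = 4 - (-2 + y)*(169 + y) (l(y) = 4 - (y + 169)*(y - 2) = 4 - (169 + y)*(-2 + y) = 4 - (-2 + y)*(169 + y))
1/l(w) = 1/(342 - 1*(-194)² - 167*(-194)) = 1/(342 - 1*37636 + 32398) = 1/(342 - 37636 + 32398) = 1/(-4896) = -1/4896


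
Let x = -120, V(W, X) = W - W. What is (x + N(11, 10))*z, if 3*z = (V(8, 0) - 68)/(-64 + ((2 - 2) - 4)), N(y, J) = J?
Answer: -110/3 ≈ -36.667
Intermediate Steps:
V(W, X) = 0
z = 1/3 (z = ((0 - 68)/(-64 + ((2 - 2) - 4)))/3 = (-68/(-64 + (0 - 4)))/3 = (-68/(-64 - 4))/3 = (-68/(-68))/3 = (-68*(-1/68))/3 = (1/3)*1 = 1/3 ≈ 0.33333)
(x + N(11, 10))*z = (-120 + 10)*(1/3) = -110*1/3 = -110/3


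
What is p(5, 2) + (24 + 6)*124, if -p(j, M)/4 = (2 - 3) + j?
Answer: 3704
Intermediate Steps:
p(j, M) = 4 - 4*j (p(j, M) = -4*((2 - 3) + j) = -4*(-1 + j) = 4 - 4*j)
p(5, 2) + (24 + 6)*124 = (4 - 4*5) + (24 + 6)*124 = (4 - 20) + 30*124 = -16 + 3720 = 3704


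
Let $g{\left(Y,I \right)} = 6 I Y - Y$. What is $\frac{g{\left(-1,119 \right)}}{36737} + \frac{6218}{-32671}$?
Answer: $- \frac{251725089}{1200234527} \approx -0.20973$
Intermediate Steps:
$g{\left(Y,I \right)} = - Y + 6 I Y$ ($g{\left(Y,I \right)} = 6 I Y - Y = - Y + 6 I Y$)
$\frac{g{\left(-1,119 \right)}}{36737} + \frac{6218}{-32671} = \frac{\left(-1\right) \left(-1 + 6 \cdot 119\right)}{36737} + \frac{6218}{-32671} = - (-1 + 714) \frac{1}{36737} + 6218 \left(- \frac{1}{32671}\right) = \left(-1\right) 713 \cdot \frac{1}{36737} - \frac{6218}{32671} = \left(-713\right) \frac{1}{36737} - \frac{6218}{32671} = - \frac{713}{36737} - \frac{6218}{32671} = - \frac{251725089}{1200234527}$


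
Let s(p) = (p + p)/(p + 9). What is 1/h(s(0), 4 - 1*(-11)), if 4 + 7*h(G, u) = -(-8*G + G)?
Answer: -7/4 ≈ -1.7500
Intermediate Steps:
s(p) = 2*p/(9 + p) (s(p) = (2*p)/(9 + p) = 2*p/(9 + p))
h(G, u) = -4/7 + G (h(G, u) = -4/7 + (-(-8*G + G))/7 = -4/7 + (-(-7)*G)/7 = -4/7 + (7*G)/7 = -4/7 + G)
1/h(s(0), 4 - 1*(-11)) = 1/(-4/7 + 2*0/(9 + 0)) = 1/(-4/7 + 2*0/9) = 1/(-4/7 + 2*0*(⅑)) = 1/(-4/7 + 0) = 1/(-4/7) = -7/4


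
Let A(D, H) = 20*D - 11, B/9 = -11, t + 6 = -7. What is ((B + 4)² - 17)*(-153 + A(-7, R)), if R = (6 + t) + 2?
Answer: -2738432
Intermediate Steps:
t = -13 (t = -6 - 7 = -13)
B = -99 (B = 9*(-11) = -99)
R = -5 (R = (6 - 13) + 2 = -7 + 2 = -5)
A(D, H) = -11 + 20*D
((B + 4)² - 17)*(-153 + A(-7, R)) = ((-99 + 4)² - 17)*(-153 + (-11 + 20*(-7))) = ((-95)² - 17)*(-153 + (-11 - 140)) = (9025 - 17)*(-153 - 151) = 9008*(-304) = -2738432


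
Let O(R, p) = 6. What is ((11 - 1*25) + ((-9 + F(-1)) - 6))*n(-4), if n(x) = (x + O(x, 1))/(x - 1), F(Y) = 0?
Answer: 58/5 ≈ 11.600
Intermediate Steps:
n(x) = (6 + x)/(-1 + x) (n(x) = (x + 6)/(x - 1) = (6 + x)/(-1 + x))
((11 - 1*25) + ((-9 + F(-1)) - 6))*n(-4) = ((11 - 1*25) + ((-9 + 0) - 6))*((6 - 4)/(-1 - 4)) = ((11 - 25) + (-9 - 6))*(2/(-5)) = (-14 - 15)*(-1/5*2) = -29*(-2/5) = 58/5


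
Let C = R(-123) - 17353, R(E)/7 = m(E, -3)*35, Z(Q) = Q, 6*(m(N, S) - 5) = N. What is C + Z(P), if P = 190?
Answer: -41921/2 ≈ -20961.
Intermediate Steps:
m(N, S) = 5 + N/6
R(E) = 1225 + 245*E/6 (R(E) = 7*((5 + E/6)*35) = 7*(175 + 35*E/6) = 1225 + 245*E/6)
C = -42301/2 (C = (1225 + (245/6)*(-123)) - 17353 = (1225 - 10045/2) - 17353 = -7595/2 - 17353 = -42301/2 ≈ -21151.)
C + Z(P) = -42301/2 + 190 = -41921/2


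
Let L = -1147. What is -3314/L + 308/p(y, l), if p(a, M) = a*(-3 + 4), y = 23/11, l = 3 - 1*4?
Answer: 3962258/26381 ≈ 150.19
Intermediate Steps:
l = -1 (l = 3 - 4 = -1)
y = 23/11 (y = 23*(1/11) = 23/11 ≈ 2.0909)
p(a, M) = a (p(a, M) = a*1 = a)
-3314/L + 308/p(y, l) = -3314/(-1147) + 308/(23/11) = -3314*(-1/1147) + 308*(11/23) = 3314/1147 + 3388/23 = 3962258/26381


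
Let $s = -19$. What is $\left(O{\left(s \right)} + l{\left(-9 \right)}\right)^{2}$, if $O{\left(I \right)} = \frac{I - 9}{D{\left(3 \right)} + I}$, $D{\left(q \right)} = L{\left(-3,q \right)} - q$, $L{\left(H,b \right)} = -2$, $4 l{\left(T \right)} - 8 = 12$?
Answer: $\frac{1369}{36} \approx 38.028$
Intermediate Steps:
$l{\left(T \right)} = 5$ ($l{\left(T \right)} = 2 + \frac{1}{4} \cdot 12 = 2 + 3 = 5$)
$D{\left(q \right)} = -2 - q$
$O{\left(I \right)} = \frac{-9 + I}{-5 + I}$ ($O{\left(I \right)} = \frac{I - 9}{\left(-2 - 3\right) + I} = \frac{-9 + I}{\left(-2 - 3\right) + I} = \frac{-9 + I}{-5 + I}$)
$\left(O{\left(s \right)} + l{\left(-9 \right)}\right)^{2} = \left(\frac{-9 - 19}{-5 - 19} + 5\right)^{2} = \left(\frac{1}{-24} \left(-28\right) + 5\right)^{2} = \left(\left(- \frac{1}{24}\right) \left(-28\right) + 5\right)^{2} = \left(\frac{7}{6} + 5\right)^{2} = \left(\frac{37}{6}\right)^{2} = \frac{1369}{36}$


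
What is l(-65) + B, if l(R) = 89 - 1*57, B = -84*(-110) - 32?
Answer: 9240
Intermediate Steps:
B = 9208 (B = 9240 - 32 = 9208)
l(R) = 32 (l(R) = 89 - 57 = 32)
l(-65) + B = 32 + 9208 = 9240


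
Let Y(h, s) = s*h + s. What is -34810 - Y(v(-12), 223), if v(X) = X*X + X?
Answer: -64469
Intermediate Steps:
v(X) = X + X**2 (v(X) = X**2 + X = X + X**2)
Y(h, s) = s + h*s (Y(h, s) = h*s + s = s + h*s)
-34810 - Y(v(-12), 223) = -34810 - 223*(1 - 12*(1 - 12)) = -34810 - 223*(1 - 12*(-11)) = -34810 - 223*(1 + 132) = -34810 - 223*133 = -34810 - 1*29659 = -34810 - 29659 = -64469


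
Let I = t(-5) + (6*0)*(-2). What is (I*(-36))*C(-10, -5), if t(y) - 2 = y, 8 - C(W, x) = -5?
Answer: 1404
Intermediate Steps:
C(W, x) = 13 (C(W, x) = 8 - 1*(-5) = 8 + 5 = 13)
t(y) = 2 + y
I = -3 (I = (2 - 5) + (6*0)*(-2) = -3 + 0*(-2) = -3 + 0 = -3)
(I*(-36))*C(-10, -5) = -3*(-36)*13 = 108*13 = 1404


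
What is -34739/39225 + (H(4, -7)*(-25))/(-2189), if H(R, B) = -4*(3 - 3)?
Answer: -34739/39225 ≈ -0.88563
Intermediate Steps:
H(R, B) = 0 (H(R, B) = -4*0 = 0)
-34739/39225 + (H(4, -7)*(-25))/(-2189) = -34739/39225 + (0*(-25))/(-2189) = -34739*1/39225 + 0*(-1/2189) = -34739/39225 + 0 = -34739/39225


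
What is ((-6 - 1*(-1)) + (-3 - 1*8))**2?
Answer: 256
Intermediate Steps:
((-6 - 1*(-1)) + (-3 - 1*8))**2 = ((-6 + 1) + (-3 - 8))**2 = (-5 - 11)**2 = (-16)**2 = 256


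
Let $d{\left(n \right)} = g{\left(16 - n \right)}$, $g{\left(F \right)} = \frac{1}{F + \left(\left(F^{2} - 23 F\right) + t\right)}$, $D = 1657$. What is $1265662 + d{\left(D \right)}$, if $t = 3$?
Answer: $\frac{3453973878733}{2728986} \approx 1.2657 \cdot 10^{6}$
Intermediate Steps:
$g{\left(F \right)} = \frac{1}{3 + F^{2} - 22 F}$ ($g{\left(F \right)} = \frac{1}{F + \left(\left(F^{2} - 23 F\right) + 3\right)} = \frac{1}{F + \left(3 + F^{2} - 23 F\right)} = \frac{1}{3 + F^{2} - 22 F}$)
$d{\left(n \right)} = \frac{1}{-349 + \left(16 - n\right)^{2} + 22 n}$ ($d{\left(n \right)} = \frac{1}{3 + \left(16 - n\right)^{2} - 22 \left(16 - n\right)} = \frac{1}{3 + \left(16 - n\right)^{2} + \left(-352 + 22 n\right)} = \frac{1}{-349 + \left(16 - n\right)^{2} + 22 n}$)
$1265662 + d{\left(D \right)} = 1265662 + \frac{1}{-93 + 1657^{2} - 16570} = 1265662 + \frac{1}{-93 + 2745649 - 16570} = 1265662 + \frac{1}{2728986} = \frac{3453973878733}{2728986}$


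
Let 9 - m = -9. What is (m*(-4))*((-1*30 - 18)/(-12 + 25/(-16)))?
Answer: -55296/217 ≈ -254.82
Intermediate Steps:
m = 18 (m = 9 - 1*(-9) = 9 + 9 = 18)
(m*(-4))*((-1*30 - 18)/(-12 + 25/(-16))) = (18*(-4))*((-1*30 - 18)/(-12 + 25/(-16))) = -72*(-30 - 18)/(-12 + 25*(-1/16)) = -(-3456)/(-12 - 25/16) = -(-3456)/(-217/16) = -(-3456)*(-16)/217 = -72*768/217 = -55296/217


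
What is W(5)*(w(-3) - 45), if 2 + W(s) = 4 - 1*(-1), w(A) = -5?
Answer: -150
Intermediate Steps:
W(s) = 3 (W(s) = -2 + (4 - 1*(-1)) = -2 + (4 + 1) = -2 + 5 = 3)
W(5)*(w(-3) - 45) = 3*(-5 - 45) = 3*(-50) = -150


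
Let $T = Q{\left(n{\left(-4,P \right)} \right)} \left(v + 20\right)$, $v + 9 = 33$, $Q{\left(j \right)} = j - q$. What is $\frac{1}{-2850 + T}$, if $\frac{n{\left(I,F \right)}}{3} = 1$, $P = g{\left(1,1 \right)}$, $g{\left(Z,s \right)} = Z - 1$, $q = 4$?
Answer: $- \frac{1}{2894} \approx -0.00034554$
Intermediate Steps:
$g{\left(Z,s \right)} = -1 + Z$
$P = 0$ ($P = -1 + 1 = 0$)
$n{\left(I,F \right)} = 3$ ($n{\left(I,F \right)} = 3 \cdot 1 = 3$)
$Q{\left(j \right)} = -4 + j$ ($Q{\left(j \right)} = j - 4 = -4 + j$)
$v = 24$ ($v = -9 + 33 = 24$)
$T = -44$ ($T = \left(-4 + 3\right) \left(24 + 20\right) = \left(-1\right) 44 = -44$)
$\frac{1}{-2850 + T} = \frac{1}{-2850 - 44} = \frac{1}{-2894} = - \frac{1}{2894}$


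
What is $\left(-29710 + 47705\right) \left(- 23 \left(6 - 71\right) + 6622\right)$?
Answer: $146065415$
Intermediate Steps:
$\left(-29710 + 47705\right) \left(- 23 \left(6 - 71\right) + 6622\right) = 17995 \left(\left(-23\right) \left(-65\right) + 6622\right) = 17995 \left(1495 + 6622\right) = 17995 \cdot 8117 = 146065415$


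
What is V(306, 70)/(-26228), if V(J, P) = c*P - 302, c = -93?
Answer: 1703/6557 ≈ 0.25972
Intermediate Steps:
V(J, P) = -302 - 93*P (V(J, P) = -93*P - 302 = -302 - 93*P)
V(306, 70)/(-26228) = (-302 - 93*70)/(-26228) = (-302 - 6510)*(-1/26228) = -6812*(-1/26228) = 1703/6557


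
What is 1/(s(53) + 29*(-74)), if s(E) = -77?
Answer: -1/2223 ≈ -0.00044984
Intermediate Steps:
1/(s(53) + 29*(-74)) = 1/(-77 + 29*(-74)) = 1/(-77 - 2146) = 1/(-2223) = -1/2223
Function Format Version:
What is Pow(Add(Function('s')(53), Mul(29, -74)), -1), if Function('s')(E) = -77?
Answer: Rational(-1, 2223) ≈ -0.00044984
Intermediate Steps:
Pow(Add(Function('s')(53), Mul(29, -74)), -1) = Pow(Add(-77, Mul(29, -74)), -1) = Pow(Add(-77, -2146), -1) = Pow(-2223, -1) = Rational(-1, 2223)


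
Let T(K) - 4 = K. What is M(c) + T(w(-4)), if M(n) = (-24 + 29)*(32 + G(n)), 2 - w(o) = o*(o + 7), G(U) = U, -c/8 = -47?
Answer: 2058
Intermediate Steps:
c = 376 (c = -8*(-47) = 376)
w(o) = 2 - o*(7 + o) (w(o) = 2 - o*(o + 7) = 2 - o*(7 + o))
T(K) = 4 + K
M(n) = 160 + 5*n (M(n) = (-24 + 29)*(32 + n) = 5*(32 + n) = 160 + 5*n)
M(c) + T(w(-4)) = (160 + 5*376) + (4 + (2 - 1*(-4)**2 - 7*(-4))) = (160 + 1880) + (4 + (2 - 1*16 + 28)) = 2040 + (4 + (2 - 16 + 28)) = 2040 + (4 + 14) = 2040 + 18 = 2058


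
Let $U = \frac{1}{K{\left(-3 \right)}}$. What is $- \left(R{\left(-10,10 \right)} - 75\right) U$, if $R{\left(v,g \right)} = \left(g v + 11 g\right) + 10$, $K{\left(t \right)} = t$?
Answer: $- \frac{55}{3} \approx -18.333$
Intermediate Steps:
$R{\left(v,g \right)} = 10 + 11 g + g v$ ($R{\left(v,g \right)} = \left(11 g + g v\right) + 10 = 10 + 11 g + g v$)
$U = - \frac{1}{3}$ ($U = \frac{1}{-3} = - \frac{1}{3} \approx -0.33333$)
$- \left(R{\left(-10,10 \right)} - 75\right) U = - \frac{\left(\left(10 + 11 \cdot 10 + 10 \left(-10\right)\right) - 75\right) \left(-1\right)}{3} = - \frac{\left(\left(10 + 110 - 100\right) - 75\right) \left(-1\right)}{3} = - \frac{\left(20 - 75\right) \left(-1\right)}{3} = - \frac{\left(-55\right) \left(-1\right)}{3} = \left(-1\right) \frac{55}{3} = - \frac{55}{3}$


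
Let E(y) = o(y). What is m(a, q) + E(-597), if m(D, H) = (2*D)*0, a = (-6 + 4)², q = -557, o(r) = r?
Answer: -597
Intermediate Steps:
a = 4 (a = (-2)² = 4)
m(D, H) = 0
E(y) = y
m(a, q) + E(-597) = 0 - 597 = -597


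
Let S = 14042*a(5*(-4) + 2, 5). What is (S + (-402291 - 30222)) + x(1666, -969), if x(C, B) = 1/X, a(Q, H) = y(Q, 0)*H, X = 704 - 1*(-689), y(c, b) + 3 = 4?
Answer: -504688078/1393 ≈ -3.6230e+5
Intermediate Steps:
y(c, b) = 1 (y(c, b) = -3 + 4 = 1)
X = 1393 (X = 704 + 689 = 1393)
a(Q, H) = H (a(Q, H) = 1*H = H)
x(C, B) = 1/1393
S = 70210 (S = 14042*5 = 70210)
(S + (-402291 - 30222)) + x(1666, -969) = (70210 + (-402291 - 30222)) + 1/1393 = (70210 - 432513) + 1/1393 = -362303 + 1/1393 = -504688078/1393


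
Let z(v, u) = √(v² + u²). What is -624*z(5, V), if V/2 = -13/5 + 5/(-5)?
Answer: -624*√1921/5 ≈ -5469.9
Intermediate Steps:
V = -36/5 (V = 2*(-13/5 + 5/(-5)) = 2*(-13*⅕ + 5*(-⅕)) = 2*(-13/5 - 1) = 2*(-18/5) = -36/5 ≈ -7.2000)
z(v, u) = √(u² + v²)
-624*z(5, V) = -624*√((-36/5)² + 5²) = -624*√(1296/25 + 25) = -624*√1921/5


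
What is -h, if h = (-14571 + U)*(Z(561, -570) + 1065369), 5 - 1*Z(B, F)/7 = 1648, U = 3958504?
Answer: -4156384782844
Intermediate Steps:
Z(B, F) = -11501 (Z(B, F) = 35 - 7*1648 = 35 - 11536 = -11501)
h = 4156384782844 (h = (-14571 + 3958504)*(-11501 + 1065369) = 3943933*1053868 = 4156384782844)
-h = -1*4156384782844 = -4156384782844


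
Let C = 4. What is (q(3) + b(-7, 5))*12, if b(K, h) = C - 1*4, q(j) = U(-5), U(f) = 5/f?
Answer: -12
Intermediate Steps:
q(j) = -1 (q(j) = 5/(-5) = 5*(-⅕) = -1)
b(K, h) = 0 (b(K, h) = 4 - 1*4 = 4 - 4 = 0)
(q(3) + b(-7, 5))*12 = (-1 + 0)*12 = -1*12 = -12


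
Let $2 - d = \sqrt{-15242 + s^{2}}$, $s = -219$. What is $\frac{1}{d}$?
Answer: $- \frac{2}{32715} - \frac{\sqrt{32719}}{32715} \approx -0.0055902$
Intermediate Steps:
$d = 2 - \sqrt{32719}$ ($d = 2 - \sqrt{-15242 + \left(-219\right)^{2}} = 2 - \sqrt{-15242 + 47961} = 2 - \sqrt{32719} \approx -178.88$)
$\frac{1}{d} = \frac{1}{2 - \sqrt{32719}}$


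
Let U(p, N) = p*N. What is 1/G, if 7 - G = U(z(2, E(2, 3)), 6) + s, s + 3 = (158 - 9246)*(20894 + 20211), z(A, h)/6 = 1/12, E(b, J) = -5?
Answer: 1/373562247 ≈ 2.6769e-9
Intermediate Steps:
z(A, h) = ½ (z(A, h) = 6/12 = 6*(1/12) = ½)
U(p, N) = N*p
s = -373562243 (s = -3 + (158 - 9246)*(20894 + 20211) = -3 - 9088*41105 = -3 - 373562240 = -373562243)
G = 373562247 (G = 7 - (6*(½) - 373562243) = 7 - (3 - 373562243) = 7 - 1*(-373562240) = 7 + 373562240 = 373562247)
1/G = 1/373562247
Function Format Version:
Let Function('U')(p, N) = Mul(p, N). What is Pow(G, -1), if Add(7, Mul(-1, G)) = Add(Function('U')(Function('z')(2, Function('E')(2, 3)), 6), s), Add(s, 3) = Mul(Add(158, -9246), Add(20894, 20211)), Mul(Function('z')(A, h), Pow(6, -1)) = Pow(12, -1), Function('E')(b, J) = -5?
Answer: Rational(1, 373562247) ≈ 2.6769e-9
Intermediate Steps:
Function('z')(A, h) = Rational(1, 2) (Function('z')(A, h) = Mul(6, Pow(12, -1)) = Mul(6, Rational(1, 12)) = Rational(1, 2))
Function('U')(p, N) = Mul(N, p)
s = -373562243 (s = Add(-3, Mul(Add(158, -9246), Add(20894, 20211))) = Add(-3, Mul(-9088, 41105)) = Add(-3, -373562240) = -373562243)
G = 373562247 (G = Add(7, Mul(-1, Add(Mul(6, Rational(1, 2)), -373562243))) = Add(7, Mul(-1, Add(3, -373562243))) = Add(7, Mul(-1, -373562240)) = Add(7, 373562240) = 373562247)
Pow(G, -1) = Pow(373562247, -1) = Rational(1, 373562247)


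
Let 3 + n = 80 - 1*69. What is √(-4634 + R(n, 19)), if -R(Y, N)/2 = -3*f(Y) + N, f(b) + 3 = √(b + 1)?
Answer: 8*I*√73 ≈ 68.352*I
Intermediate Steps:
f(b) = -3 + √(1 + b) (f(b) = -3 + √(b + 1) = -3 + √(1 + b))
n = 8 (n = -3 + (80 - 1*69) = -3 + (80 - 69) = -3 + 11 = 8)
R(Y, N) = -18 - 2*N + 6*√(1 + Y) (R(Y, N) = -2*(-3*(-3 + √(1 + Y)) + N) = -2*((9 - 3*√(1 + Y)) + N) = -2*(9 + N - 3*√(1 + Y)) = -18 - 2*N + 6*√(1 + Y))
√(-4634 + R(n, 19)) = √(-4634 + (-18 - 2*19 + 6*√(1 + 8))) = √(-4634 + (-18 - 38 + 6*√9)) = √(-4634 + (-18 - 38 + 6*3)) = √(-4634 + (-18 - 38 + 18)) = √(-4634 - 38) = √(-4672) = 8*I*√73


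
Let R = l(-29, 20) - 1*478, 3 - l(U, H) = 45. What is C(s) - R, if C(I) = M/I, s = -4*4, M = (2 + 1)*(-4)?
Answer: 2083/4 ≈ 520.75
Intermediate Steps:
M = -12 (M = 3*(-4) = -12)
s = -16
l(U, H) = -42 (l(U, H) = 3 - 1*45 = 3 - 45 = -42)
R = -520 (R = -42 - 1*478 = -42 - 478 = -520)
C(I) = -12/I
C(s) - R = -12/(-16) - 1*(-520) = -12*(-1/16) + 520 = ¾ + 520 = 2083/4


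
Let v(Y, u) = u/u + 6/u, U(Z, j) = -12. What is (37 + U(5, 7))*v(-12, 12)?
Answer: 75/2 ≈ 37.500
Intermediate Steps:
v(Y, u) = 1 + 6/u
(37 + U(5, 7))*v(-12, 12) = (37 - 12)*((6 + 12)/12) = 25*((1/12)*18) = 25*(3/2) = 75/2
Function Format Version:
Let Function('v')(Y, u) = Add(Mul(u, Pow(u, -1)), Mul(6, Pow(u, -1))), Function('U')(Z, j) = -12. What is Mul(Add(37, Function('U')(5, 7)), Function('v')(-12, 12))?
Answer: Rational(75, 2) ≈ 37.500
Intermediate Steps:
Function('v')(Y, u) = Add(1, Mul(6, Pow(u, -1)))
Mul(Add(37, Function('U')(5, 7)), Function('v')(-12, 12)) = Mul(Add(37, -12), Mul(Pow(12, -1), Add(6, 12))) = Mul(25, Mul(Rational(1, 12), 18)) = Mul(25, Rational(3, 2)) = Rational(75, 2)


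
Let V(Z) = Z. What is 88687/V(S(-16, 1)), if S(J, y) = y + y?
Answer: 88687/2 ≈ 44344.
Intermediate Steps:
S(J, y) = 2*y
88687/V(S(-16, 1)) = 88687/((2*1)) = 88687/2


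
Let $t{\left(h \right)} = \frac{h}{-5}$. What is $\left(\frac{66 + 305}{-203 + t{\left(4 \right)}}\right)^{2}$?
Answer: $\frac{3441025}{1038361} \approx 3.3139$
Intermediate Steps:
$t{\left(h \right)} = - \frac{h}{5}$ ($t{\left(h \right)} = h \left(- \frac{1}{5}\right) = - \frac{h}{5}$)
$\left(\frac{66 + 305}{-203 + t{\left(4 \right)}}\right)^{2} = \left(\frac{66 + 305}{-203 - \frac{4}{5}}\right)^{2} = \left(\frac{371}{-203 - \frac{4}{5}}\right)^{2} = \left(\frac{371}{- \frac{1019}{5}}\right)^{2} = \left(371 \left(- \frac{5}{1019}\right)\right)^{2} = \left(- \frac{1855}{1019}\right)^{2} = \frac{3441025}{1038361}$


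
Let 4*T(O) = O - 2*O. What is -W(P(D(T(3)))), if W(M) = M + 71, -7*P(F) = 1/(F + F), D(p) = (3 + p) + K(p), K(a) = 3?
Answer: -10435/147 ≈ -70.986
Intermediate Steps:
T(O) = -O/4 (T(O) = (O - 2*O)/4 = (-O)/4 = -O/4)
D(p) = 6 + p (D(p) = (3 + p) + 3 = 6 + p)
P(F) = -1/(14*F) (P(F) = -1/(7*(F + F)) = -1/(2*F)/7 = -1/(14*F))
W(M) = 71 + M
-W(P(D(T(3)))) = -(71 - 1/(14*(6 - ¼*3))) = -(71 - 1/(14*(6 - ¾))) = -(71 - 1/(14*21/4)) = -(71 - 1/14*4/21) = -(71 - 2/147) = -1*10435/147 = -10435/147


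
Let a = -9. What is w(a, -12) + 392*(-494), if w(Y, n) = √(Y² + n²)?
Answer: -193633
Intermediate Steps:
w(a, -12) + 392*(-494) = √((-9)² + (-12)²) + 392*(-494) = √(81 + 144) - 193648 = √225 - 193648 = 15 - 193648 = -193633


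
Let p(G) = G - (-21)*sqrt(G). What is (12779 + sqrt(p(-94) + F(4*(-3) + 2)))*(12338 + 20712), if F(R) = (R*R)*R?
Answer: 422345950 + 33050*sqrt(-1094 + 21*I*sqrt(94)) ≈ 4.2245e+8 + 1.0978e+6*I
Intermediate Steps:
F(R) = R**3 (F(R) = R**2*R = R**3)
p(G) = G + 21*sqrt(G)
(12779 + sqrt(p(-94) + F(4*(-3) + 2)))*(12338 + 20712) = (12779 + sqrt((-94 + 21*sqrt(-94)) + (4*(-3) + 2)**3))*(12338 + 20712) = (12779 + sqrt((-94 + 21*(I*sqrt(94))) + (-12 + 2)**3))*33050 = (12779 + sqrt((-94 + 21*I*sqrt(94)) + (-10)**3))*33050 = (12779 + sqrt((-94 + 21*I*sqrt(94)) - 1000))*33050 = (12779 + sqrt(-1094 + 21*I*sqrt(94)))*33050 = 422345950 + 33050*sqrt(-1094 + 21*I*sqrt(94))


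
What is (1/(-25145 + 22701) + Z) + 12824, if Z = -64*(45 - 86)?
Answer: 37754911/2444 ≈ 15448.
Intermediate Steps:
Z = 2624 (Z = -64*(-41) = 2624)
(1/(-25145 + 22701) + Z) + 12824 = (1/(-25145 + 22701) + 2624) + 12824 = (1/(-2444) + 2624) + 12824 = (-1/2444 + 2624) + 12824 = 6413055/2444 + 12824 = 37754911/2444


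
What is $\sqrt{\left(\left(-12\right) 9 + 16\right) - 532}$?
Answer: $4 i \sqrt{39} \approx 24.98 i$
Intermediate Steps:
$\sqrt{\left(\left(-12\right) 9 + 16\right) - 532} = \sqrt{\left(-108 + 16\right) - 532} = \sqrt{-92 - 532} = \sqrt{-624} = 4 i \sqrt{39}$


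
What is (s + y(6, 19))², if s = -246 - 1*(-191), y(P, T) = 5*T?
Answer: 1600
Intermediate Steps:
s = -55 (s = -246 + 191 = -55)
(s + y(6, 19))² = (-55 + 5*19)² = (-55 + 95)² = 40² = 1600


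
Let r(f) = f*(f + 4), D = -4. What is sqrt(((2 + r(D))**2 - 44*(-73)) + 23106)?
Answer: sqrt(26322) ≈ 162.24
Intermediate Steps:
r(f) = f*(4 + f)
sqrt(((2 + r(D))**2 - 44*(-73)) + 23106) = sqrt(((2 - 4*(4 - 4))**2 - 44*(-73)) + 23106) = sqrt(((2 - 4*0)**2 + 3212) + 23106) = sqrt(((2 + 0)**2 + 3212) + 23106) = sqrt((2**2 + 3212) + 23106) = sqrt((4 + 3212) + 23106) = sqrt(3216 + 23106) = sqrt(26322)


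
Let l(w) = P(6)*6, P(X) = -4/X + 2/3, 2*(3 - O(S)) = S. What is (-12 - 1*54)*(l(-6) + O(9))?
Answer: 99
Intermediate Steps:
O(S) = 3 - S/2
P(X) = 2/3 - 4/X (P(X) = -4/X + 2*(1/3) = -4/X + 2/3 = 2/3 - 4/X)
l(w) = 0 (l(w) = (2/3 - 4/6)*6 = (2/3 - 4*1/6)*6 = (2/3 - 2/3)*6 = 0*6 = 0)
(-12 - 1*54)*(l(-6) + O(9)) = (-12 - 1*54)*(0 + (3 - 1/2*9)) = (-12 - 54)*(0 + (3 - 9/2)) = -66*(0 - 3/2) = -66*(-3/2) = 99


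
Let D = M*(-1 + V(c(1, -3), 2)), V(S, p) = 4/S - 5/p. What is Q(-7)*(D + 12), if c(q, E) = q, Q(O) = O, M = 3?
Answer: -189/2 ≈ -94.500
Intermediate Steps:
V(S, p) = -5/p + 4/S
D = 3/2 (D = 3*(-1 + (-5/2 + 4/1)) = 3*(-1 + (-5*½ + 4*1)) = 3*(-1 + (-5/2 + 4)) = 3*(-1 + 3/2) = 3*(½) = 3/2 ≈ 1.5000)
Q(-7)*(D + 12) = -7*(3/2 + 12) = -7*27/2 = -189/2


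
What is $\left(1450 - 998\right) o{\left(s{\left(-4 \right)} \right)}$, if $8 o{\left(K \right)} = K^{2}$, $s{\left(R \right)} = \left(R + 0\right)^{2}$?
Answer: $14464$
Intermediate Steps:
$s{\left(R \right)} = R^{2}$
$o{\left(K \right)} = \frac{K^{2}}{8}$
$\left(1450 - 998\right) o{\left(s{\left(-4 \right)} \right)} = \left(1450 - 998\right) \frac{\left(\left(-4\right)^{2}\right)^{2}}{8} = 452 \frac{16^{2}}{8} = 452 \cdot \frac{1}{8} \cdot 256 = 452 \cdot 32 = 14464$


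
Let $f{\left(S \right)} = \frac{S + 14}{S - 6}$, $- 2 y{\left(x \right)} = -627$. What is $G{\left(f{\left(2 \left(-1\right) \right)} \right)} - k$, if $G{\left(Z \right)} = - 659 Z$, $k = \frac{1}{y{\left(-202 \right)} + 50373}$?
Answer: $\frac{200414417}{202746} \approx 988.5$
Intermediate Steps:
$y{\left(x \right)} = \frac{627}{2}$ ($y{\left(x \right)} = \left(- \frac{1}{2}\right) \left(-627\right) = \frac{627}{2}$)
$k = \frac{2}{101373}$ ($k = \frac{1}{\frac{627}{2} + 50373} = \frac{1}{\frac{101373}{2}} = \frac{2}{101373} \approx 1.9729 \cdot 10^{-5}$)
$f{\left(S \right)} = \frac{14 + S}{-6 + S}$
$G{\left(f{\left(2 \left(-1\right) \right)} \right)} - k = - 659 \frac{14 + 2 \left(-1\right)}{-6 + 2 \left(-1\right)} - \frac{2}{101373} = - 659 \frac{14 - 2}{-6 - 2} - \frac{2}{101373} = - 659 \frac{1}{-8} \cdot 12 - \frac{2}{101373} = - 659 \left(\left(- \frac{1}{8}\right) 12\right) - \frac{2}{101373} = \left(-659\right) \left(- \frac{3}{2}\right) - \frac{2}{101373} = \frac{1977}{2} - \frac{2}{101373} = \frac{200414417}{202746}$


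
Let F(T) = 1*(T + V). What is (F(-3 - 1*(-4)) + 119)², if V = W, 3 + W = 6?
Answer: 15129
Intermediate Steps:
W = 3 (W = -3 + 6 = 3)
V = 3
F(T) = 3 + T (F(T) = 1*(T + 3) = 1*(3 + T) = 3 + T)
(F(-3 - 1*(-4)) + 119)² = ((3 + (-3 - 1*(-4))) + 119)² = ((3 + (-3 + 4)) + 119)² = ((3 + 1) + 119)² = (4 + 119)² = 123² = 15129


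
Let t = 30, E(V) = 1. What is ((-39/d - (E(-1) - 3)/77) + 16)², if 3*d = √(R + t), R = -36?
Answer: -24008515/11858 + 48126*I*√6/77 ≈ -2024.7 + 1531.0*I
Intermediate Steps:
d = I*√6/3 (d = √(-36 + 30)/3 = √(-6)/3 = (I*√6)/3 = I*√6/3 ≈ 0.8165*I)
((-39/d - (E(-1) - 3)/77) + 16)² = ((-39*(-I*√6/2) - (1 - 3)/77) + 16)² = ((-(-39)*I*√6/2 - 1*(-2)*(1/77)) + 16)² = ((39*I*√6/2 + 2*(1/77)) + 16)² = ((39*I*√6/2 + 2/77) + 16)² = ((2/77 + 39*I*√6/2) + 16)² = (1234/77 + 39*I*√6/2)²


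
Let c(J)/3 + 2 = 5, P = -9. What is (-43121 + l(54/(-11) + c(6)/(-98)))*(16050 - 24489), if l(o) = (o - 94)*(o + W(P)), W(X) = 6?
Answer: 423850166042565/1162084 ≈ 3.6473e+8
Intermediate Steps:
c(J) = 9 (c(J) = -6 + 3*5 = -6 + 15 = 9)
l(o) = (-94 + o)*(6 + o) (l(o) = (o - 94)*(o + 6) = (-94 + o)*(6 + o))
(-43121 + l(54/(-11) + c(6)/(-98)))*(16050 - 24489) = (-43121 + (-564 + (54/(-11) + 9/(-98))² - 88*(54/(-11) + 9/(-98))))*(16050 - 24489) = (-43121 + (-564 + (54*(-1/11) + 9*(-1/98))² - 88*(54*(-1/11) + 9*(-1/98))))*(-8439) = (-43121 + (-564 + (-54/11 - 9/98)² - 88*(-54/11 - 9/98)))*(-8439) = (-43121 + (-564 + (-5391/1078)² - 88*(-5391/1078)))*(-8439) = (-43121 + (-564 + 29062881/1162084 + 21564/49))*(-8439) = (-43121 - 114940671/1162084)*(-8439) = -50225164835/1162084*(-8439) = 423850166042565/1162084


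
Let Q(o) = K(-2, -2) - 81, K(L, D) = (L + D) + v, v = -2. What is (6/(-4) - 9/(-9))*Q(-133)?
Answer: 87/2 ≈ 43.500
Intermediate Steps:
K(L, D) = -2 + D + L (K(L, D) = (L + D) - 2 = (D + L) - 2 = -2 + D + L)
Q(o) = -87 (Q(o) = (-2 - 2 - 2) - 81 = -6 - 81 = -87)
(6/(-4) - 9/(-9))*Q(-133) = (6/(-4) - 9/(-9))*(-87) = (6*(-¼) - 9*(-⅑))*(-87) = (-3/2 + 1)*(-87) = -½*(-87) = 87/2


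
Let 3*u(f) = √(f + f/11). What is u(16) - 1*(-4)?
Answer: 4 + 8*√33/33 ≈ 5.3926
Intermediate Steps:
u(f) = 2*√33*√f/33 (u(f) = √(f + f/11)/3 = √(12*f/11)/3 = (2*√33*√f/11)/3 = 2*√33*√f/33)
u(16) - 1*(-4) = 2*√33*√16/33 - 1*(-4) = (2/33)*√33*4 + 4 = 8*√33/33 + 4 = 4 + 8*√33/33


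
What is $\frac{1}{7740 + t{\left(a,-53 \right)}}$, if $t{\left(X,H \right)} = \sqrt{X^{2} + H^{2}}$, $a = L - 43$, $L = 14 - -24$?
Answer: $\frac{3870}{29952383} - \frac{\sqrt{2834}}{59904766} \approx 0.00012832$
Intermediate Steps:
$L = 38$ ($L = 14 + 24 = 38$)
$a = -5$ ($a = 38 - 43 = -5$)
$t{\left(X,H \right)} = \sqrt{H^{2} + X^{2}}$
$\frac{1}{7740 + t{\left(a,-53 \right)}} = \frac{1}{7740 + \sqrt{\left(-53\right)^{2} + \left(-5\right)^{2}}} = \frac{1}{7740 + \sqrt{2809 + 25}} = \frac{1}{7740 + \sqrt{2834}}$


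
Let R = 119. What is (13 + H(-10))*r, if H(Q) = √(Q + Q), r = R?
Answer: 1547 + 238*I*√5 ≈ 1547.0 + 532.18*I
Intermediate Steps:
r = 119
H(Q) = √2*√Q (H(Q) = √(2*Q) = √2*√Q)
(13 + H(-10))*r = (13 + √2*√(-10))*119 = (13 + √2*(I*√10))*119 = (13 + 2*I*√5)*119 = 1547 + 238*I*√5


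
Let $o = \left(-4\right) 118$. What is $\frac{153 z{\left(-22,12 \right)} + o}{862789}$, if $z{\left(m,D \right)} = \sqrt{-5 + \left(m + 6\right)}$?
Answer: $- \frac{472}{862789} + \frac{153 i \sqrt{21}}{862789} \approx -0.00054706 + 0.00081264 i$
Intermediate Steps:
$z{\left(m,D \right)} = \sqrt{1 + m}$ ($z{\left(m,D \right)} = \sqrt{-5 + \left(6 + m\right)} = \sqrt{1 + m}$)
$o = -472$
$\frac{153 z{\left(-22,12 \right)} + o}{862789} = \frac{153 \sqrt{1 - 22} - 472}{862789} = \left(153 \sqrt{-21} - 472\right) \frac{1}{862789} = \left(153 i \sqrt{21} - 472\right) \frac{1}{862789} = \left(-472 + 153 i \sqrt{21}\right) \frac{1}{862789} = - \frac{472}{862789} + \frac{153 i \sqrt{21}}{862789}$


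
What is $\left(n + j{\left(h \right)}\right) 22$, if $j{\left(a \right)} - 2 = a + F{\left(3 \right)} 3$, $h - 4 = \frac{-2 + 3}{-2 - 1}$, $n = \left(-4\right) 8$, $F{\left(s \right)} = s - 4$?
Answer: $- \frac{1936}{3} \approx -645.33$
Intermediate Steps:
$F{\left(s \right)} = -4 + s$
$n = -32$
$h = \frac{11}{3}$ ($h = 4 + \frac{-2 + 3}{-2 - 1} = 4 + 1 \frac{1}{-3} = 4 + 1 \left(- \frac{1}{3}\right) = 4 - \frac{1}{3} = \frac{11}{3} \approx 3.6667$)
$j{\left(a \right)} = -1 + a$ ($j{\left(a \right)} = 2 + \left(a + \left(-4 + 3\right) 3\right) = 2 + \left(a - 3\right) = 2 + \left(-3 + a\right) = -1 + a$)
$\left(n + j{\left(h \right)}\right) 22 = \left(-32 + \left(-1 + \frac{11}{3}\right)\right) 22 = \left(-32 + \frac{8}{3}\right) 22 = \left(- \frac{88}{3}\right) 22 = - \frac{1936}{3}$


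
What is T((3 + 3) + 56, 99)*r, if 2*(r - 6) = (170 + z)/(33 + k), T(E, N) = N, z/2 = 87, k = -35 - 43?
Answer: 1078/5 ≈ 215.60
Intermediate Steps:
k = -78
z = 174 (z = 2*87 = 174)
r = 98/45 (r = 6 + ((170 + 174)/(33 - 78))/2 = 6 + (344/(-45))/2 = 6 + (344*(-1/45))/2 = 6 + (½)*(-344/45) = 6 - 172/45 = 98/45 ≈ 2.1778)
T((3 + 3) + 56, 99)*r = 99*(98/45) = 1078/5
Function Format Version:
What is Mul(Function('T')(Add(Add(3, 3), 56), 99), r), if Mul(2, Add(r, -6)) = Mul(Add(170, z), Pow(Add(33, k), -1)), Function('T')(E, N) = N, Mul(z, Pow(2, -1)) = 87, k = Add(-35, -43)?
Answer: Rational(1078, 5) ≈ 215.60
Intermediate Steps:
k = -78
z = 174 (z = Mul(2, 87) = 174)
r = Rational(98, 45) (r = Add(6, Mul(Rational(1, 2), Mul(Add(170, 174), Pow(Add(33, -78), -1)))) = Add(6, Mul(Rational(1, 2), Mul(344, Pow(-45, -1)))) = Add(6, Mul(Rational(1, 2), Mul(344, Rational(-1, 45)))) = Add(6, Mul(Rational(1, 2), Rational(-344, 45))) = Add(6, Rational(-172, 45)) = Rational(98, 45) ≈ 2.1778)
Mul(Function('T')(Add(Add(3, 3), 56), 99), r) = Mul(99, Rational(98, 45)) = Rational(1078, 5)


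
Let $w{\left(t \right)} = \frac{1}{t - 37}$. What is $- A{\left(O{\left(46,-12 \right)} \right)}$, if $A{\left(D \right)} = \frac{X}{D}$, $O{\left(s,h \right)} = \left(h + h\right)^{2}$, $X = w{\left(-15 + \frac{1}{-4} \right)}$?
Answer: $\frac{1}{30096} \approx 3.3227 \cdot 10^{-5}$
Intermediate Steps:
$w{\left(t \right)} = \frac{1}{-37 + t}$
$X = - \frac{4}{209}$ ($X = \frac{1}{-37 - \left(15 - \frac{1}{-4}\right)} = \frac{1}{-37 - \frac{61}{4}} = \frac{1}{- \frac{209}{4}} = - \frac{4}{209} \approx -0.019139$)
$O{\left(s,h \right)} = 4 h^{2}$ ($O{\left(s,h \right)} = \left(2 h\right)^{2} = 4 h^{2}$)
$A{\left(D \right)} = - \frac{4}{209 D}$
$- A{\left(O{\left(46,-12 \right)} \right)} = - \frac{-4}{209 \cdot 4 \left(-12\right)^{2}} = - \frac{-4}{209 \cdot 4 \cdot 144} = - \frac{-4}{209 \cdot 576} = \left(-1\right) \left(- \frac{1}{30096}\right) = \frac{1}{30096}$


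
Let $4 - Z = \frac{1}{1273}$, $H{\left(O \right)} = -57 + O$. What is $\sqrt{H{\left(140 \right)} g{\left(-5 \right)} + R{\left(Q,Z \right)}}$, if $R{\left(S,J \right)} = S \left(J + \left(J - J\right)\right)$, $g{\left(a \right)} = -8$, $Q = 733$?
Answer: $\frac{\sqrt{3674426663}}{1273} \approx 47.617$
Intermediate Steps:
$Z = \frac{5091}{1273}$ ($Z = 4 - \frac{1}{1273} = \frac{5091}{1273} \approx 3.9992$)
$R{\left(S,J \right)} = J S$ ($R{\left(S,J \right)} = S \left(J + 0\right) = S J = J S$)
$\sqrt{H{\left(140 \right)} g{\left(-5 \right)} + R{\left(Q,Z \right)}} = \sqrt{\left(-57 + 140\right) \left(-8\right) + \frac{5091}{1273} \cdot 733} = \sqrt{83 \left(-8\right) + \frac{3731703}{1273}} = \sqrt{-664 + \frac{3731703}{1273}} = \sqrt{\frac{2886431}{1273}} = \frac{\sqrt{3674426663}}{1273}$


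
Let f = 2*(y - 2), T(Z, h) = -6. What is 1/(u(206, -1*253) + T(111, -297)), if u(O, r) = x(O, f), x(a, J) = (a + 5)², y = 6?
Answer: 1/44515 ≈ 2.2464e-5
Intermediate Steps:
f = 8 (f = 2*(6 - 2) = 2*4 = 8)
x(a, J) = (5 + a)²
u(O, r) = (5 + O)²
1/(u(206, -1*253) + T(111, -297)) = 1/((5 + 206)² - 6) = 1/(211² - 6) = 1/(44521 - 6) = 1/44515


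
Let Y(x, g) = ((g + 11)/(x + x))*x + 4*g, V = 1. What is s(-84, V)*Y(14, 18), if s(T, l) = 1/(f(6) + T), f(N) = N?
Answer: -173/156 ≈ -1.1090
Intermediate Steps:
s(T, l) = 1/(6 + T)
Y(x, g) = 11/2 + 9*g/2 (Y(x, g) = ((11 + g)/((2*x)))*x + 4*g = ((11 + g)*(1/(2*x)))*x + 4*g = ((11 + g)/(2*x))*x + 4*g = (11/2 + g/2) + 4*g = 11/2 + 9*g/2)
s(-84, V)*Y(14, 18) = (11/2 + (9/2)*18)/(6 - 84) = (11/2 + 81)/(-78) = -1/78*173/2 = -173/156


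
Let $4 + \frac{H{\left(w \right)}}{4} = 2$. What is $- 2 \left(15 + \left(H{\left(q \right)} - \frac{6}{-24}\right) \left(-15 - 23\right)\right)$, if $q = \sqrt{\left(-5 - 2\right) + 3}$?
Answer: $-619$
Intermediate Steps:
$q = 2 i$ ($q = \sqrt{\left(-5 - 2\right) + 3} = \sqrt{-7 + 3} = \sqrt{-4} = 2 i \approx 2.0 i$)
$H{\left(w \right)} = -8$ ($H{\left(w \right)} = -16 + 4 \cdot 2 = -16 + 8 = -8$)
$- 2 \left(15 + \left(H{\left(q \right)} - \frac{6}{-24}\right) \left(-15 - 23\right)\right) = - 2 \left(15 + \left(-8 - \frac{6}{-24}\right) \left(-15 - 23\right)\right) = - 2 \left(15 + \left(-8 - - \frac{1}{4}\right) \left(-38\right)\right) = - 2 \left(15 + \left(-8 + \frac{1}{4}\right) \left(-38\right)\right) = - 2 \left(15 - - \frac{589}{2}\right) = - 2 \left(15 + \frac{589}{2}\right) = \left(-2\right) \frac{619}{2} = -619$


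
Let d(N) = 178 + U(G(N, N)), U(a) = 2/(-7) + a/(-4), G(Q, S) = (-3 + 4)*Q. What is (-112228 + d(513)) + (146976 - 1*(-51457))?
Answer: 2415125/28 ≈ 86255.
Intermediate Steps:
G(Q, S) = Q (G(Q, S) = 1*Q = Q)
U(a) = -2/7 - a/4 (U(a) = 2*(-1/7) + a*(-1/4) = -2/7 - a/4)
d(N) = 1244/7 - N/4 (d(N) = 178 + (-2/7 - N/4) = 1244/7 - N/4)
(-112228 + d(513)) + (146976 - 1*(-51457)) = (-112228 + (1244/7 - 1/4*513)) + (146976 - 1*(-51457)) = (-112228 + (1244/7 - 513/4)) + (146976 + 51457) = (-112228 + 1385/28) + 198433 = -3140999/28 + 198433 = 2415125/28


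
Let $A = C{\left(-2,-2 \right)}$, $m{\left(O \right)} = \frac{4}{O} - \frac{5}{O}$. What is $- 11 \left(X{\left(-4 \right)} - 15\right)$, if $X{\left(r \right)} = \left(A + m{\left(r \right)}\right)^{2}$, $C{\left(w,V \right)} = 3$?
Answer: $\frac{781}{16} \approx 48.813$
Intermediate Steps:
$m{\left(O \right)} = - \frac{1}{O}$
$A = 3$
$X{\left(r \right)} = \left(3 - \frac{1}{r}\right)^{2}$
$- 11 \left(X{\left(-4 \right)} - 15\right) = - 11 \left(\frac{\left(-1 + 3 \left(-4\right)\right)^{2}}{16} - 15\right) = - 11 \left(\frac{\left(-1 - 12\right)^{2}}{16} - 15\right) = - 11 \left(\frac{\left(-13\right)^{2}}{16} - 15\right) = - 11 \left(\frac{1}{16} \cdot 169 - 15\right) = - 11 \left(\frac{169}{16} - 15\right) = \left(-11\right) \left(- \frac{71}{16}\right) = \frac{781}{16}$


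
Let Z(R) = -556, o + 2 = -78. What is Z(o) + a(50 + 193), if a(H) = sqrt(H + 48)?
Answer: -556 + sqrt(291) ≈ -538.94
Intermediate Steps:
o = -80 (o = -2 - 78 = -80)
a(H) = sqrt(48 + H)
Z(o) + a(50 + 193) = -556 + sqrt(48 + (50 + 193)) = -556 + sqrt(48 + 243) = -556 + sqrt(291)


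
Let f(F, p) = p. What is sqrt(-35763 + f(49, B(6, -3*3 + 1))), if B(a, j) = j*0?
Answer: I*sqrt(35763) ≈ 189.11*I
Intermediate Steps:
B(a, j) = 0
sqrt(-35763 + f(49, B(6, -3*3 + 1))) = sqrt(-35763 + 0) = sqrt(-35763) = I*sqrt(35763)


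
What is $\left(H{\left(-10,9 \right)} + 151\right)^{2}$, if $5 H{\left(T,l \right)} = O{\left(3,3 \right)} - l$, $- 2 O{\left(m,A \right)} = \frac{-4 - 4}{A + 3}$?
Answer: $\frac{200704}{9} \approx 22300.0$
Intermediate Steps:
$O{\left(m,A \right)} = \frac{4}{3 + A}$ ($O{\left(m,A \right)} = - \frac{\left(-4 - 4\right) \frac{1}{A + 3}}{2} = - \frac{\left(-8\right) \frac{1}{3 + A}}{2} = \frac{4}{3 + A}$)
$H{\left(T,l \right)} = \frac{2}{15} - \frac{l}{5}$ ($H{\left(T,l \right)} = \frac{\frac{4}{3 + 3} - l}{5} = \frac{\frac{4}{6} - l}{5} = \frac{4 \cdot \frac{1}{6} - l}{5} = \frac{\frac{2}{3} - l}{5} = \frac{2}{15} - \frac{l}{5}$)
$\left(H{\left(-10,9 \right)} + 151\right)^{2} = \left(\left(\frac{2}{15} - \frac{9}{5}\right) + 151\right)^{2} = \left(- \frac{5}{3} + 151\right)^{2} = \left(\frac{448}{3}\right)^{2} = \frac{200704}{9}$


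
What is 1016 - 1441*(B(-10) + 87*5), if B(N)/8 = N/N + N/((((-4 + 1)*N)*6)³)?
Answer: -46462594859/72900 ≈ -6.3735e+5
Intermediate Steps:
B(N) = 8 - 1/(729*N²) (B(N) = 8*(N/N + N/((((-4 + 1)*N)*6)³)) = 8*(1 + N/((-3*N*6)³)) = 8*(1 + N/((-18*N)³)) = 8*(1 + N/((-5832*N³))) = 8*(1 + N*(-1/(5832*N³))) = 8*(1 - 1/(5832*N²)) = 8 - 1/(729*N²))
1016 - 1441*(B(-10) + 87*5) = 1016 - 1441*((8 - 1/729/(-10)²) + 87*5) = 1016 - 1441*((8 - 1/729*1/100) + 435) = 1016 - 1441*((8 - 1/72900) + 435) = 1016 - 1441*(583199/72900 + 435) = 1016 - 1441*32294699/72900 = 1016 - 46536661259/72900 = -46462594859/72900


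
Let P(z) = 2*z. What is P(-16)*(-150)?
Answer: 4800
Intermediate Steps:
P(-16)*(-150) = (2*(-16))*(-150) = -32*(-150) = 4800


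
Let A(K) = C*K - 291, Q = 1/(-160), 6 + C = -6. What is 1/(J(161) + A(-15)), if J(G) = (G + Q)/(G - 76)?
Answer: -13600/1483841 ≈ -0.0091654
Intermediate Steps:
C = -12 (C = -6 - 6 = -12)
Q = -1/160 ≈ -0.0062500
J(G) = (-1/160 + G)/(-76 + G) (J(G) = (G - 1/160)/(G - 76) = (-1/160 + G)/(-76 + G))
A(K) = -291 - 12*K (A(K) = -12*K - 291 = -291 - 12*K)
1/(J(161) + A(-15)) = 1/((-1/160 + 161)/(-76 + 161) + (-291 - 12*(-15))) = 1/((25759/160)/85 + (-291 + 180)) = 1/((1/85)*(25759/160) - 111) = 1/(25759/13600 - 111) = 1/(-1483841/13600) = -13600/1483841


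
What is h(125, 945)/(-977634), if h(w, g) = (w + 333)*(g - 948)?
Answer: 229/162939 ≈ 0.0014054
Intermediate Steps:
h(w, g) = (-948 + g)*(333 + w) (h(w, g) = (333 + w)*(-948 + g) = (-948 + g)*(333 + w))
h(125, 945)/(-977634) = (-315684 - 948*125 + 333*945 + 945*125)/(-977634) = (-315684 - 118500 + 314685 + 118125)*(-1/977634) = -1374*(-1/977634) = 229/162939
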